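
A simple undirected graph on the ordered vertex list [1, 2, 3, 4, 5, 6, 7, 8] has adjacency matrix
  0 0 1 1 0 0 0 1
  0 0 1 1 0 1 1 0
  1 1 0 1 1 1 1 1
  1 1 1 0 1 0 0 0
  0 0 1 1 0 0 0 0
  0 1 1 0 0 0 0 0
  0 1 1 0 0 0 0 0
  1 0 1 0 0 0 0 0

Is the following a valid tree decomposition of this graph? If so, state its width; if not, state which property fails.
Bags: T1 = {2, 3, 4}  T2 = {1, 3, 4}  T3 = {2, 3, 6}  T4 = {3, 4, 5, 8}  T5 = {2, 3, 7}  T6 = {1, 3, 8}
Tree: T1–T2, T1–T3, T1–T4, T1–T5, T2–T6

A tree decomposition must satisfy three properties: every vertex lies in some bag; for every edge, both endpoints lie together in some bag; and for every vertex, the bags containing it form a connected subtree. Here bags containing vertex 8 are not connected in the tree, so the decomposition is invalid.

No — bags containing vertex 8 are not connected in the tree.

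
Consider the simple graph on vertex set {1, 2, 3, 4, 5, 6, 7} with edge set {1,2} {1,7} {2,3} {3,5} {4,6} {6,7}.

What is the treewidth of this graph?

A width-1 tree decomposition is:
Bags: B1 = {3, 5}  B2 = {2, 3}  B3 = {1, 2}  B4 = {1, 7}  B5 = {6, 7}  B6 = {4, 6}
Tree: B1–B2, B2–B3, B3–B4, B4–B5, B5–B6
The largest bag has 2 vertices, giving width 1; this decomposition certifies tw(G) ≤ 1. Since G has at least one edge (e.g. 5–3), it is not an edgeless graph, so tw(G) ≥ 1. Combining the bounds, tw(G) = 1.

1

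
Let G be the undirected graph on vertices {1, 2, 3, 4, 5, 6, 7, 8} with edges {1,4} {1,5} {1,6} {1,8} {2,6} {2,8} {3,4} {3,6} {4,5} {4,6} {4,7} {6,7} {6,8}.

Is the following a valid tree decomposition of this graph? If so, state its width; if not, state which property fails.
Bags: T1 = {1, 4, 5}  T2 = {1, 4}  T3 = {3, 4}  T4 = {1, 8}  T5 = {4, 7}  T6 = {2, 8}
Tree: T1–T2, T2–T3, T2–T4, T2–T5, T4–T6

A tree decomposition must satisfy three properties: every vertex lies in some bag; for every edge, both endpoints lie together in some bag; and for every vertex, the bags containing it form a connected subtree. Here vertex 6 appears in no bag, so the decomposition is invalid.

No — vertex 6 appears in no bag.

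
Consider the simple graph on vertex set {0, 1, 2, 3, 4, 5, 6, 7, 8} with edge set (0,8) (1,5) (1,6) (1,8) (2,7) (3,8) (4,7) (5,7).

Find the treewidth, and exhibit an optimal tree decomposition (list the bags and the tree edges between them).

Treewidth 1.
Bags: B1 = {1, 5}  B2 = {1, 6}  B3 = {1, 8}  B4 = {5, 7}  B5 = {3, 8}  B6 = {4, 7}  B7 = {0, 8}  B8 = {2, 7}
Tree: B1–B2, B1–B3, B1–B4, B3–B5, B4–B6, B3–B7, B6–B8

Each bag holds 2 vertices, so the decomposition has width 1, which upper-bounds the treewidth. G has an edge, so its treewidth is at least 1. The upper and lower bounds meet at 1, so that is the treewidth.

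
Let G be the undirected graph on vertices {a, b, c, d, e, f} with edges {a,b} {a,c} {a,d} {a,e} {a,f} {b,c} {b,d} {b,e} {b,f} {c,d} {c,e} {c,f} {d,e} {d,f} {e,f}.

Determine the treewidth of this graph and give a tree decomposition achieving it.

Treewidth 5.
One such decomposition:
Bags: B1 = {a, b, c, d, e, f}
Tree: (single bag)

With just one bag of size 6, the width is 6 − 1 = 5, so tw(G) ≤ 5. On the other hand G contains the 6-clique {a, b, c, d, e, f}. A clique must lie in a single bag of any decomposition, so no decomposition can have width below 5. The upper and lower bounds meet at 5, so that is the treewidth.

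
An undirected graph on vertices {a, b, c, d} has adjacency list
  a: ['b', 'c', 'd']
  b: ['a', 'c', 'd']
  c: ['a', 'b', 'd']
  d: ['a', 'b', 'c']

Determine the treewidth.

A width-3 tree decomposition is:
Bags: B1 = {a, b, c, d}
Tree: (single bag)
With just one bag of size 4, the width is 4 − 1 = 3, so tw(G) ≤ 3. On the other hand G contains the 4-clique {a, b, c, d}. A clique must lie in a single bag of any decomposition, so no decomposition can have width below 3. Therefore the treewidth is 3.

3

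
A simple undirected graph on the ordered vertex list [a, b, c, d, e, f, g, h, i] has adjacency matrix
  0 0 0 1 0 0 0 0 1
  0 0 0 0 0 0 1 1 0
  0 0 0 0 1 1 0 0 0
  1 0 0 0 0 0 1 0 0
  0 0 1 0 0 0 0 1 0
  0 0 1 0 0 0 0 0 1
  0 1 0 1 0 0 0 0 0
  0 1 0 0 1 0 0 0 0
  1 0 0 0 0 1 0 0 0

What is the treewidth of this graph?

2

A width-2 tree decomposition is:
Bags: B1 = {a, d, g}  B2 = {a, b, g}  B3 = {a, b, h}  B4 = {a, e, h}  B5 = {a, c, e}  B6 = {a, c, f}  B7 = {a, f, i}
Tree: B1–B2, B2–B3, B3–B4, B4–B5, B5–B6, B6–B7
Every bag has size at most 3, so the width is 3 − 1 = 2 and tw(G) ≤ 2. Since a–d–g–b–h–e–c–f–i–a is a cycle in G, G is not acyclic. Forests are exactly the graphs of treewidth ≤ 1, so tw(G) ≥ 2. Therefore the treewidth is 2.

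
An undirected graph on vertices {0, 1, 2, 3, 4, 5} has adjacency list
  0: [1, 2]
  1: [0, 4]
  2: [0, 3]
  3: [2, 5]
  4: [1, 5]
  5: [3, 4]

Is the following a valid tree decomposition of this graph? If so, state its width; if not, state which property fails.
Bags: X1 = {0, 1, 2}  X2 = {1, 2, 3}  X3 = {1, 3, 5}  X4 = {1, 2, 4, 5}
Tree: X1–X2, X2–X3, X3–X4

No — bags containing vertex 2 are not connected in the tree.

A tree decomposition must satisfy three properties: every vertex lies in some bag; for every edge, both endpoints lie together in some bag; and for every vertex, the bags containing it form a connected subtree. Here bags containing vertex 2 are not connected in the tree, so the decomposition is invalid.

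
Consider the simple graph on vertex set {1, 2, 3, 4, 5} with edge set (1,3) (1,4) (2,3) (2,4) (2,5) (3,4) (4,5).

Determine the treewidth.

2

A width-2 tree decomposition is:
Bags: B1 = {2, 3, 4}  B2 = {2, 4, 5}  B3 = {1, 3, 4}
Tree: B1–B2, B1–B3
Every bag has size at most 3, so the width is 3 − 1 = 2 and tw(G) ≤ 2. Conversely, {1, 3, 4} is a clique of size 3, and the vertices of any clique must share a bag in every tree decomposition; so some bag has ≥ 3 vertices and tw(G) ≥ 2. Hence tw(G) = 2 exactly.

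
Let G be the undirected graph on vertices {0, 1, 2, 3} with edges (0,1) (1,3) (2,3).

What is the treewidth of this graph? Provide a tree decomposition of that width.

Treewidth 1.
One such decomposition:
Bags: B1 = {2, 3}  B2 = {1, 3}  B3 = {0, 1}
Tree: B1–B2, B2–B3

Each bag holds 2 vertices, so the decomposition has width 1, which upper-bounds the treewidth. G has an edge, so its treewidth is at least 1. The upper and lower bounds meet at 1, so that is the treewidth.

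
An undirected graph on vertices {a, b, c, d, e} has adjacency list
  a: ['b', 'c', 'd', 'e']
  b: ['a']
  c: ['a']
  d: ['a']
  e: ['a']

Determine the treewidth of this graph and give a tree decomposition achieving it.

Treewidth 1.
One optimal decomposition is:
Bags: B1 = {a, c}  B2 = {a, e}  B3 = {a, b}  B4 = {a, d}
Tree: B1–B2, B1–B3, B2–B4

The largest bag has 2 vertices, giving width 1; this decomposition certifies tw(G) ≤ 1. Since G has at least one edge (e.g. a–c), it is not an edgeless graph, so tw(G) ≥ 1. Therefore the treewidth is 1.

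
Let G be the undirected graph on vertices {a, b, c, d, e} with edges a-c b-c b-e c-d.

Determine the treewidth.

A width-1 tree decomposition is:
Bags: B1 = {b, e}  B2 = {b, c}  B3 = {c, d}  B4 = {a, c}
Tree: B1–B2, B2–B3, B2–B4
The largest bag has 2 vertices, giving width 1; this decomposition certifies tw(G) ≤ 1. G has an edge, so its treewidth is at least 1. Therefore the treewidth is 1.

1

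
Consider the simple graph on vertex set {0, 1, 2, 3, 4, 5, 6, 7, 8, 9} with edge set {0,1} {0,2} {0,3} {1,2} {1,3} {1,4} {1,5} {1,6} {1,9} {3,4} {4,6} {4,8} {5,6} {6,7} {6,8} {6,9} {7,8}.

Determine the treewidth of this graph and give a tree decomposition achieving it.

Treewidth 2.
One such decomposition:
Bags: B1 = {1, 4, 6}  B2 = {1, 3, 4}  B3 = {4, 6, 8}  B4 = {1, 6, 9}  B5 = {0, 1, 3}  B6 = {0, 1, 2}  B7 = {1, 5, 6}  B8 = {6, 7, 8}
Tree: B1–B2, B1–B3, B1–B4, B2–B5, B5–B6, B4–B7, B3–B8

The largest bag has 3 vertices, giving width 2; this decomposition certifies tw(G) ≤ 2. Conversely, {4, 6, 8} is a clique of size 3, and the vertices of any clique must share a bag in every tree decomposition; so some bag has ≥ 3 vertices and tw(G) ≥ 2. Hence tw(G) = 2 exactly.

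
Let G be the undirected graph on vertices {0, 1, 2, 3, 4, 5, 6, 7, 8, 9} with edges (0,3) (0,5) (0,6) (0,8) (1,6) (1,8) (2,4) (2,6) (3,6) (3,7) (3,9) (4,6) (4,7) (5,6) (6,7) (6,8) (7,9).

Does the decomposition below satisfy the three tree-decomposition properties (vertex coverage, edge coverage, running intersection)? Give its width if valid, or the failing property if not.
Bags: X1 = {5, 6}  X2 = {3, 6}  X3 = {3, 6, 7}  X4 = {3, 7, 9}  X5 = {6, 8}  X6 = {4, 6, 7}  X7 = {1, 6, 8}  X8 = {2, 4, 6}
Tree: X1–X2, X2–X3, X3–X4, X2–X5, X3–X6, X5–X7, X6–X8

No — vertex 0 appears in no bag.

A tree decomposition must satisfy three properties: every vertex lies in some bag; for every edge, both endpoints lie together in some bag; and for every vertex, the bags containing it form a connected subtree. Here vertex 0 appears in no bag, so the decomposition is invalid.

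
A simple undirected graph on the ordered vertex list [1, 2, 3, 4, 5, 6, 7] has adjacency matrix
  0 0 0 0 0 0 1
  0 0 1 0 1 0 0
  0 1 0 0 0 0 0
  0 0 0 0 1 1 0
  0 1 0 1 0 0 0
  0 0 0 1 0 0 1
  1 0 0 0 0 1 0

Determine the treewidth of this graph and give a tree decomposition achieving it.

Treewidth 1.
Bags: B1 = {2, 3}  B2 = {2, 5}  B3 = {4, 5}  B4 = {4, 6}  B5 = {6, 7}  B6 = {1, 7}
Tree: B1–B2, B2–B3, B3–B4, B4–B5, B5–B6

The largest bag has 2 vertices, giving width 1; this decomposition certifies tw(G) ≤ 1. Since G has at least one edge (e.g. 3–2), it is not an edgeless graph, so tw(G) ≥ 1. The upper and lower bounds meet at 1, so that is the treewidth.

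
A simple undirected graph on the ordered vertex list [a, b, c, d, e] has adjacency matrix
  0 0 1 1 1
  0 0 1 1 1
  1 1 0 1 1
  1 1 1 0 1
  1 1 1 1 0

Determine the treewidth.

3

A width-3 tree decomposition is:
Bags: B1 = {a, c, d, e}  B2 = {b, c, d, e}
Tree: B1–B2
Each bag holds 4 vertices, so the decomposition has width 3, which upper-bounds the treewidth. For the lower bound, the 4 vertices {a, c, d, e} are pairwise adjacent, and any tree decomposition puts a clique entirely inside one bag — forcing width ≥ 3. Hence tw(G) = 3 exactly.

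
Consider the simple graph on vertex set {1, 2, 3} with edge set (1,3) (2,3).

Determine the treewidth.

A width-1 tree decomposition is:
Bags: B1 = {2, 3}  B2 = {1, 3}
Tree: B1–B2
The largest bag has 2 vertices, giving width 1; this decomposition certifies tw(G) ≤ 1. Since G has at least one edge (e.g. 2–3), it is not an edgeless graph, so tw(G) ≥ 1. The upper and lower bounds meet at 1, so that is the treewidth.

1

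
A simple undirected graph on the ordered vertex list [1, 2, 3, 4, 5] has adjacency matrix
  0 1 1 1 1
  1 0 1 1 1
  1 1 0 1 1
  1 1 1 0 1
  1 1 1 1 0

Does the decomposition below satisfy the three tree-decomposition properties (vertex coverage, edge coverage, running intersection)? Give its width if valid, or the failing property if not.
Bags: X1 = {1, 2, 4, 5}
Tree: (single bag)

No — vertex 3 appears in no bag.

A tree decomposition must satisfy three properties: every vertex lies in some bag; for every edge, both endpoints lie together in some bag; and for every vertex, the bags containing it form a connected subtree. Here vertex 3 appears in no bag, so the decomposition is invalid.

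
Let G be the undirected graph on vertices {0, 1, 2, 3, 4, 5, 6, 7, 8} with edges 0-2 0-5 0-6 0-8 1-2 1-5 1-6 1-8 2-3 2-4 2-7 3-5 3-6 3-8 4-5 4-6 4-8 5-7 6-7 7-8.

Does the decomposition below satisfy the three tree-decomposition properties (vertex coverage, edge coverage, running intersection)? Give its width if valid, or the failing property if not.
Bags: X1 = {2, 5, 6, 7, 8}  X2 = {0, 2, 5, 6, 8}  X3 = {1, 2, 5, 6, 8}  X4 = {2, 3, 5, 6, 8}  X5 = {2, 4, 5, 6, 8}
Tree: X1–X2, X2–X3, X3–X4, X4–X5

Checking the three conditions: (i) the bags cover all of {0, 1, 2, 3, 4, 5, 6, 7, 8}; (ii) for each edge, some bag contains both endpoints; (iii) the bags containing any fixed vertex form a subtree. All hold, so the decomposition is valid with width 5 − 1 = 4.

Yes; width 4.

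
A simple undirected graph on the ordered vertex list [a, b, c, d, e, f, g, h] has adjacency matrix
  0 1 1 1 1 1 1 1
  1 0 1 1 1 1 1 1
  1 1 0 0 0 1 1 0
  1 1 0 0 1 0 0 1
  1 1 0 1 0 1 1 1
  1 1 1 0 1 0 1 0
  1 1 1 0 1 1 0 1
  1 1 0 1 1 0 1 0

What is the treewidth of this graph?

4

A width-4 tree decomposition is:
Bags: B1 = {a, b, e, g, h}  B2 = {a, b, e, f, g}  B3 = {a, b, d, e, h}  B4 = {a, b, c, f, g}
Tree: B1–B2, B1–B3, B2–B4
Each bag holds 5 vertices, so the decomposition has width 4, which upper-bounds the treewidth. For the lower bound, the 5 vertices {a, b, d, e, h} are pairwise adjacent, and any tree decomposition puts a clique entirely inside one bag — forcing width ≥ 4. Combining the bounds, tw(G) = 4.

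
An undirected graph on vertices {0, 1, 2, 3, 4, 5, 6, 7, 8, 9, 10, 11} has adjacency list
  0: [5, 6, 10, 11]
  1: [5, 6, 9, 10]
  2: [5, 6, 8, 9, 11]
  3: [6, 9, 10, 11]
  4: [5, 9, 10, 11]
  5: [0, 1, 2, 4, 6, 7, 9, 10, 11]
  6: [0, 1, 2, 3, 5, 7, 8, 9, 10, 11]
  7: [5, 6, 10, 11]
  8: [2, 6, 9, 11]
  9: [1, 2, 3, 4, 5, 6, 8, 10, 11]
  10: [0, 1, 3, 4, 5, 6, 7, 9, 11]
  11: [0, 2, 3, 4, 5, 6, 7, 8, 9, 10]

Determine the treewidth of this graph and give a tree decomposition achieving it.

Treewidth 4.
One optimal decomposition is:
Bags: B1 = {2, 5, 6, 9, 11}  B2 = {5, 6, 9, 10, 11}  B3 = {5, 6, 7, 10, 11}  B4 = {3, 6, 9, 10, 11}  B5 = {0, 5, 6, 10, 11}  B6 = {4, 5, 9, 10, 11}  B7 = {2, 6, 8, 9, 11}  B8 = {1, 5, 6, 9, 10}
Tree: B1–B2, B2–B3, B2–B4, B3–B5, B2–B6, B1–B7, B2–B8

Every bag has size at most 5, so the width is 5 − 1 = 4 and tw(G) ≤ 4. On the other hand G contains the 5-clique {4, 5, 9, 10, 11}. A clique must lie in a single bag of any decomposition, so no decomposition can have width below 4. The upper and lower bounds meet at 4, so that is the treewidth.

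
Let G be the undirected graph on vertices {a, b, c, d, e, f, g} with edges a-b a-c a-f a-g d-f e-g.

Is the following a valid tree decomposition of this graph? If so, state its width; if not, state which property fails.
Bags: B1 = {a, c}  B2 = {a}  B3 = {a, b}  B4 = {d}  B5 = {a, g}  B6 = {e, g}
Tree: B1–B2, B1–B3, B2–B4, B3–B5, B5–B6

A tree decomposition must satisfy three properties: every vertex lies in some bag; for every edge, both endpoints lie together in some bag; and for every vertex, the bags containing it form a connected subtree. Here vertex f appears in no bag, so the decomposition is invalid.

No — vertex f appears in no bag.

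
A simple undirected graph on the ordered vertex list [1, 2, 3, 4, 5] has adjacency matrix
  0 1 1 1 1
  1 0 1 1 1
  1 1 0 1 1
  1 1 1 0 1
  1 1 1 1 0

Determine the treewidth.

4

A width-4 tree decomposition is:
Bags: B1 = {1, 2, 3, 4, 5}
Tree: (single bag)
A single bag containing all 5 vertices is trivially a valid decomposition of width 4. Conversely, {1, 2, 3, 4, 5} is a clique of size 5, and the vertices of any clique must share a bag in every tree decomposition; so some bag has ≥ 5 vertices and tw(G) ≥ 4. Hence tw(G) = 4 exactly.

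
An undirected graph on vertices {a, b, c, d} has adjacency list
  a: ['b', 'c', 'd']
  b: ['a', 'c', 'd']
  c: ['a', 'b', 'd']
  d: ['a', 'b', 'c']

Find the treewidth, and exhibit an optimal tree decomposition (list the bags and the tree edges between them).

With just one bag of size 4, the width is 4 − 1 = 3, so tw(G) ≤ 3. On the other hand G contains the 4-clique {a, b, c, d}. A clique must lie in a single bag of any decomposition, so no decomposition can have width below 3. Hence tw(G) = 3 exactly.

Treewidth 3.
One optimal decomposition is:
Bags: B1 = {a, b, c, d}
Tree: (single bag)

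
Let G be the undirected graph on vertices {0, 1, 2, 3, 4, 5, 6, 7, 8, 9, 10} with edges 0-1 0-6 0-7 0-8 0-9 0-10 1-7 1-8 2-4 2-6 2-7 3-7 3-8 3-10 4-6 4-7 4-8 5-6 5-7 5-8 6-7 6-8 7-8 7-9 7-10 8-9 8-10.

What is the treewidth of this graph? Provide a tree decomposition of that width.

Treewidth 3.
One optimal decomposition is:
Bags: B1 = {2, 4, 6, 7}  B2 = {4, 6, 7, 8}  B3 = {0, 6, 7, 8}  B4 = {0, 1, 7, 8}  B5 = {0, 7, 8, 9}  B6 = {5, 6, 7, 8}  B7 = {0, 7, 8, 10}  B8 = {3, 7, 8, 10}
Tree: B1–B2, B2–B3, B3–B4, B4–B5, B2–B6, B5–B7, B7–B8

Every bag has size at most 4, so the width is 4 − 1 = 3 and tw(G) ≤ 3. Conversely, {0, 1, 7, 8} is a clique of size 4, and the vertices of any clique must share a bag in every tree decomposition; so some bag has ≥ 4 vertices and tw(G) ≥ 3. The upper and lower bounds meet at 3, so that is the treewidth.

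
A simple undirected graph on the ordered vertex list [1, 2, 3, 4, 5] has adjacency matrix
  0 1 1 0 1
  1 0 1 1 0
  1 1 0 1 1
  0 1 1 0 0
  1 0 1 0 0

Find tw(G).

2

A width-2 tree decomposition is:
Bags: B1 = {1, 3, 5}  B2 = {1, 2, 3}  B3 = {2, 3, 4}
Tree: B1–B2, B2–B3
Each bag holds 3 vertices, so the decomposition has width 2, which upper-bounds the treewidth. On the other hand G contains the 3-clique {1, 2, 3}. A clique must lie in a single bag of any decomposition, so no decomposition can have width below 2. Therefore the treewidth is 2.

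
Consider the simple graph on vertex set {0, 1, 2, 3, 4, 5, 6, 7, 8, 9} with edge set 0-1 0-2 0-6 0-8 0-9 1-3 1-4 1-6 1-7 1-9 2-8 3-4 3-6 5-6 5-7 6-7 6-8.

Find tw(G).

A width-2 tree decomposition is:
Bags: B1 = {0, 1, 6}  B2 = {1, 3, 6}  B3 = {1, 6, 7}  B4 = {5, 6, 7}  B5 = {1, 3, 4}  B6 = {0, 1, 9}  B7 = {0, 6, 8}  B8 = {0, 2, 8}
Tree: B1–B2, B2–B3, B3–B4, B2–B5, B1–B6, B1–B7, B7–B8
Every bag has size at most 3, so the width is 3 − 1 = 2 and tw(G) ≤ 2. Conversely, {0, 2, 8} is a clique of size 3, and the vertices of any clique must share a bag in every tree decomposition; so some bag has ≥ 3 vertices and tw(G) ≥ 2. The upper and lower bounds meet at 2, so that is the treewidth.

2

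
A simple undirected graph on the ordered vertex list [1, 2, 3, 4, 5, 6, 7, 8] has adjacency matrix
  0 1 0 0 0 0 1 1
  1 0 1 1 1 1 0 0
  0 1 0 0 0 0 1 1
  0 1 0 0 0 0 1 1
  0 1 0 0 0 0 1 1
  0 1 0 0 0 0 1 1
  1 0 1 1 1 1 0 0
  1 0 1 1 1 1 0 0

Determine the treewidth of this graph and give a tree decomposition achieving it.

Each bag holds 4 vertices, so the decomposition has width 3, which upper-bounds the treewidth. For the lower bound: the 4 vertex sets {6,8}, {2,3}, {7}, {5} are disjoint, each induces a connected subgraph, and every pair is joined by at least one edge of G. Contracting each set to a single vertex therefore yields K_{4} as a minor, and since treewidth is minor-monotone, tw(G) ≥ tw(K_{4}) = 3. Combining the bounds, tw(G) = 3.

Treewidth 3.
Bags: B1 = {2, 6, 7, 8}  B2 = {2, 3, 7, 8}  B3 = {2, 5, 7, 8}  B4 = {2, 4, 7, 8}  B5 = {1, 2, 7, 8}
Tree: B1–B2, B2–B3, B3–B4, B4–B5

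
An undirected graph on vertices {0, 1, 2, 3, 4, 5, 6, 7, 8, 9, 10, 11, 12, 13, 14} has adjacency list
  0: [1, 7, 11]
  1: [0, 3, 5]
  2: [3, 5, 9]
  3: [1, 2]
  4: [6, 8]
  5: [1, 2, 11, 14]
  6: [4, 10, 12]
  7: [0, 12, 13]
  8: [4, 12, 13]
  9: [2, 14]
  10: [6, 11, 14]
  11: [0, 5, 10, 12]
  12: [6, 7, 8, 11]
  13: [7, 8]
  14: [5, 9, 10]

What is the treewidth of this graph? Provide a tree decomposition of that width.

Each bag holds 4 vertices, so the decomposition has width 3, which upper-bounds the treewidth. For the lower bound: the 4 vertex sets {4,8,13}, {7}, {12}, {0,6,10,11} are disjoint, each induces a connected subgraph, and every pair is joined by at least one edge of G. Contracting each set to a single vertex therefore yields K_{4} as a minor, and since treewidth is minor-monotone, tw(G) ≥ tw(K_{4}) = 3. Hence tw(G) = 3 exactly.

Treewidth 3.
One optimal decomposition is:
Bags: B1 = {4, 7, 8, 13}  B2 = {4, 7, 8, 12}  B3 = {4, 6, 7, 12}  B4 = {0, 6, 7, 12}  B5 = {0, 6, 11, 12}  B6 = {0, 6, 10, 11}  B7 = {0, 1, 10, 11}  B8 = {1, 5, 10, 11}  B9 = {1, 5, 10, 14}  B10 = {1, 3, 5, 14}  B11 = {2, 3, 5, 14}  B12 = {2, 3, 9, 14}
Tree: B1–B2, B2–B3, B3–B4, B4–B5, B5–B6, B6–B7, B7–B8, B8–B9, B9–B10, B10–B11, B11–B12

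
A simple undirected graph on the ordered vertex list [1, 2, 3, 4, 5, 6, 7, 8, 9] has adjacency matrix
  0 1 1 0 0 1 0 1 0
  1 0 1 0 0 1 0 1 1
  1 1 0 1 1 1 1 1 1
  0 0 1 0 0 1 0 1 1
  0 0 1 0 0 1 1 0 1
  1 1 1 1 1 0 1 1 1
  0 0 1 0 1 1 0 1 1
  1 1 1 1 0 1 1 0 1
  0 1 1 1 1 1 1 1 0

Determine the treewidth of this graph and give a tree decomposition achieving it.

Treewidth 4.
Bags: B1 = {2, 3, 6, 8, 9}  B2 = {1, 2, 3, 6, 8}  B3 = {3, 4, 6, 8, 9}  B4 = {3, 6, 7, 8, 9}  B5 = {3, 5, 6, 7, 9}
Tree: B1–B2, B1–B3, B1–B4, B4–B5

The largest bag has 5 vertices, giving width 4; this decomposition certifies tw(G) ≤ 4. On the other hand G contains the 5-clique {1, 2, 3, 6, 8}. A clique must lie in a single bag of any decomposition, so no decomposition can have width below 4. Therefore the treewidth is 4.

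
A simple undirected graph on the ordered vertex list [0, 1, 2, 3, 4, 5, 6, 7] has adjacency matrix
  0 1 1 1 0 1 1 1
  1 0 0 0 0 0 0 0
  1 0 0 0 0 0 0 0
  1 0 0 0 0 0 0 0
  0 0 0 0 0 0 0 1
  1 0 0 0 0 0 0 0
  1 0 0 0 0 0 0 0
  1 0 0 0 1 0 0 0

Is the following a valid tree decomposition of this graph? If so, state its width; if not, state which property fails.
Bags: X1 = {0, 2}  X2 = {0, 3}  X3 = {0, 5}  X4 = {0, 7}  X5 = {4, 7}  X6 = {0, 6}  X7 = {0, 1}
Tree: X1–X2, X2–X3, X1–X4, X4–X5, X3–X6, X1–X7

Vertex coverage: the bags together contain {0, 1, 2, 3, 4, 5, 6, 7}, the full vertex set. Edge coverage: each edge of G has both endpoints in at least one bag. Running intersection: for every vertex, the bags containing it form a connected subtree. All three properties hold, so this is a valid tree decomposition of width max|bag| − 1 = 1, and hence tw(G) ≤ 1.

Yes; width 1.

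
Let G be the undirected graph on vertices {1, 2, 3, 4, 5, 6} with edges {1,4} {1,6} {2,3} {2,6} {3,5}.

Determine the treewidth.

1

A width-1 tree decomposition is:
Bags: B1 = {1, 4}  B2 = {1, 6}  B3 = {2, 6}  B4 = {2, 3}  B5 = {3, 5}
Tree: B1–B2, B2–B3, B3–B4, B4–B5
Every bag has size at most 2, so the width is 2 − 1 = 1 and tw(G) ≤ 1. Any graph with an edge has treewidth ≥ 1, and G has the edge 4–1. The upper and lower bounds meet at 1, so that is the treewidth.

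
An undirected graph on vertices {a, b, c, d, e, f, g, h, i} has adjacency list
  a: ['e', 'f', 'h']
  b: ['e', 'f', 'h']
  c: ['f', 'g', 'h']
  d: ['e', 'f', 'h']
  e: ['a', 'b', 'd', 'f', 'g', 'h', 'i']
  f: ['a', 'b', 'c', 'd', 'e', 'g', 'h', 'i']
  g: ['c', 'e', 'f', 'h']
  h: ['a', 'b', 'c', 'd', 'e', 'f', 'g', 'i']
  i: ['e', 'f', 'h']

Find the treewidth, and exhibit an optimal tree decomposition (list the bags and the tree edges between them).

Every bag has size at most 4, so the width is 4 − 1 = 3 and tw(G) ≤ 3. For the lower bound, the 4 vertices {d, e, f, h} are pairwise adjacent, and any tree decomposition puts a clique entirely inside one bag — forcing width ≥ 3. Therefore the treewidth is 3.

Treewidth 3.
One such decomposition:
Bags: B1 = {e, f, h, i}  B2 = {a, e, f, h}  B3 = {d, e, f, h}  B4 = {b, e, f, h}  B5 = {e, f, g, h}  B6 = {c, f, g, h}
Tree: B1–B2, B1–B3, B3–B4, B1–B5, B5–B6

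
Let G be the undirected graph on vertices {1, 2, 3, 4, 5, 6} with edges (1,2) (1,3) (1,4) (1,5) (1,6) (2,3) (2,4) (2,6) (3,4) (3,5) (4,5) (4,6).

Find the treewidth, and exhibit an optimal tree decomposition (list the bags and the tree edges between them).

Each bag holds 4 vertices, so the decomposition has width 3, which upper-bounds the treewidth. For the lower bound, the 4 vertices {1, 2, 3, 4} are pairwise adjacent, and any tree decomposition puts a clique entirely inside one bag — forcing width ≥ 3. Combining the bounds, tw(G) = 3.

Treewidth 3.
One optimal decomposition is:
Bags: B1 = {1, 3, 4, 5}  B2 = {1, 2, 3, 4}  B3 = {1, 2, 4, 6}
Tree: B1–B2, B2–B3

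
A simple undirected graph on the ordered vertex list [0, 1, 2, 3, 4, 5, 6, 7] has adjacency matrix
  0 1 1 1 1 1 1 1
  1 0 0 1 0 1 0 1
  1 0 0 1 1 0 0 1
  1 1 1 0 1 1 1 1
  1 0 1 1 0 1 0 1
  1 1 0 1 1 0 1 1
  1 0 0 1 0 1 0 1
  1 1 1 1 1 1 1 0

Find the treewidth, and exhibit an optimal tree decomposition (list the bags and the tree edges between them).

The largest bag has 5 vertices, giving width 4; this decomposition certifies tw(G) ≤ 4. On the other hand G contains the 5-clique {0, 2, 3, 4, 7}. A clique must lie in a single bag of any decomposition, so no decomposition can have width below 4. Combining the bounds, tw(G) = 4.

Treewidth 4.
One optimal decomposition is:
Bags: B1 = {0, 3, 4, 5, 7}  B2 = {0, 2, 3, 4, 7}  B3 = {0, 1, 3, 5, 7}  B4 = {0, 3, 5, 6, 7}
Tree: B1–B2, B1–B3, B3–B4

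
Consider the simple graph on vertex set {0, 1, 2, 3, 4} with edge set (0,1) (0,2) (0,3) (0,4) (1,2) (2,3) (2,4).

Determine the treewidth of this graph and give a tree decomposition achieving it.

Every bag has size at most 3, so the width is 3 − 1 = 2 and tw(G) ≤ 2. Conversely, {0, 1, 2} is a clique of size 3, and the vertices of any clique must share a bag in every tree decomposition; so some bag has ≥ 3 vertices and tw(G) ≥ 2. The upper and lower bounds meet at 2, so that is the treewidth.

Treewidth 2.
One such decomposition:
Bags: B1 = {0, 2, 4}  B2 = {0, 1, 2}  B3 = {0, 2, 3}
Tree: B1–B2, B2–B3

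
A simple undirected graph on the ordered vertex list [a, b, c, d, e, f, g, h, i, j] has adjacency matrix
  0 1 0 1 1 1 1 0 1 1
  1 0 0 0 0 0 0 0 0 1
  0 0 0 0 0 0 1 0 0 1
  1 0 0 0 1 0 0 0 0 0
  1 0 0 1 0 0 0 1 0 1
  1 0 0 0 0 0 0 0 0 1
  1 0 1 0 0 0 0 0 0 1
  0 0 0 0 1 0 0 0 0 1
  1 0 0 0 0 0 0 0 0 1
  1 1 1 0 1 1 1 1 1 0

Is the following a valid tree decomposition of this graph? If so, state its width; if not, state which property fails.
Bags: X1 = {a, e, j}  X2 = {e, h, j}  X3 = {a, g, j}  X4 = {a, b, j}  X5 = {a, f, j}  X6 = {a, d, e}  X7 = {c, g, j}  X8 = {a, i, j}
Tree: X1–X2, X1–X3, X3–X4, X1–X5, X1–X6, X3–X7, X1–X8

Every vertex of G appears in some bag (union = {a, b, c, d, e, f, g, h, i, j}); every edge is covered by a bag; and for each vertex v the set of bags containing v is connected in the bag tree. The decomposition is therefore valid. The largest bag has 3 vertices, so the width is 2.

Yes; width 2.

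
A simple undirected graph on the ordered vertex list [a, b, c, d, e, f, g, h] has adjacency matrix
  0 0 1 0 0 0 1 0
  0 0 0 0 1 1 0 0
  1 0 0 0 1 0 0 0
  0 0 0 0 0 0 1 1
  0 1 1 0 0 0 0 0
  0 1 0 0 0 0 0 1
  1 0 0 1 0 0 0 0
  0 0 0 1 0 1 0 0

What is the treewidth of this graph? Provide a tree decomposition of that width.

Treewidth 2.
One such decomposition:
Bags: B1 = {a, c, g}  B2 = {c, e, g}  B3 = {b, e, g}  B4 = {b, f, g}  B5 = {f, g, h}  B6 = {d, g, h}
Tree: B1–B2, B2–B3, B3–B4, B4–B5, B5–B6

Each bag holds 3 vertices, so the decomposition has width 2, which upper-bounds the treewidth. The edges g–a–c–e–b–f–h–d–g form a cycle, so G is not a tree and its treewidth is at least 2. Therefore the treewidth is 2.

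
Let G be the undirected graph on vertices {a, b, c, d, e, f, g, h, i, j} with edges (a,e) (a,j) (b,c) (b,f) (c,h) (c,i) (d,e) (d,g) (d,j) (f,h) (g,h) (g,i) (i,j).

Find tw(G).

2

A width-2 tree decomposition is:
Bags: B1 = {b, f, h}  B2 = {b, c, h}  B3 = {c, g, h}  B4 = {c, g, i}  B5 = {d, g, i}  B6 = {d, i, j}  B7 = {d, e, j}  B8 = {a, e, j}
Tree: B1–B2, B2–B3, B3–B4, B4–B5, B5–B6, B6–B7, B7–B8
Every bag has size at most 3, so the width is 3 − 1 = 2 and tw(G) ≤ 2. For the lower bound, G contains the cycle f–b–c–h–f, so G is not a forest; only forests have treewidth ≤ 1, hence tw(G) ≥ 2. The upper and lower bounds meet at 2, so that is the treewidth.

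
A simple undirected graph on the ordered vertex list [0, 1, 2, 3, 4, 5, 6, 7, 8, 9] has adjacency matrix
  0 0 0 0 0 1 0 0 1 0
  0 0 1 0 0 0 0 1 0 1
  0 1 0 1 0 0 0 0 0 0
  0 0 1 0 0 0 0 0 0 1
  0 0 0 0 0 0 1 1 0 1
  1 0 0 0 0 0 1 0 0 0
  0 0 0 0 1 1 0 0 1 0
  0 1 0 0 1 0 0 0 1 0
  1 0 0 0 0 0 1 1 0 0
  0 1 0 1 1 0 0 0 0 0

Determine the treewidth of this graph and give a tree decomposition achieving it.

Treewidth 2.
One such decomposition:
Bags: B1 = {1, 2, 3}  B2 = {1, 3, 9}  B3 = {1, 7, 9}  B4 = {4, 7, 9}  B5 = {4, 7, 8}  B6 = {4, 6, 8}  B7 = {0, 6, 8}  B8 = {0, 5, 6}
Tree: B1–B2, B2–B3, B3–B4, B4–B5, B5–B6, B6–B7, B7–B8

The largest bag has 3 vertices, giving width 2; this decomposition certifies tw(G) ≤ 2. Since 2–3–9–1–2 is a cycle in G, G is not acyclic. Forests are exactly the graphs of treewidth ≤ 1, so tw(G) ≥ 2. Therefore the treewidth is 2.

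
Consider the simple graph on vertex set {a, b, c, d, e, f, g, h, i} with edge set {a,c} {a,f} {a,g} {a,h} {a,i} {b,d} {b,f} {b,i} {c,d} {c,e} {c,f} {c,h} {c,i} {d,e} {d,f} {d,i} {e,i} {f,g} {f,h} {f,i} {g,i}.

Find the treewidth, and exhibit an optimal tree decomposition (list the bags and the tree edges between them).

Treewidth 3.
Bags: B1 = {c, d, f, i}  B2 = {b, d, f, i}  B3 = {a, c, f, i}  B4 = {a, c, f, h}  B5 = {c, d, e, i}  B6 = {a, f, g, i}
Tree: B1–B2, B1–B3, B3–B4, B1–B5, B3–B6

Each bag holds 4 vertices, so the decomposition has width 3, which upper-bounds the treewidth. For the lower bound, the 4 vertices {c, d, e, i} are pairwise adjacent, and any tree decomposition puts a clique entirely inside one bag — forcing width ≥ 3. The upper and lower bounds meet at 3, so that is the treewidth.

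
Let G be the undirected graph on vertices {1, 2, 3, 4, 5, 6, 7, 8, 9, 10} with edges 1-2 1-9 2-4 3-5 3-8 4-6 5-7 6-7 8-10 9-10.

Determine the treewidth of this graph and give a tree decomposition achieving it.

The largest bag has 3 vertices, giving width 2; this decomposition certifies tw(G) ≤ 2. Since 3–5–7–6–4–2–1–9–10–8–3 is a cycle in G, G is not acyclic. Forests are exactly the graphs of treewidth ≤ 1, so tw(G) ≥ 2. Therefore the treewidth is 2.

Treewidth 2.
One such decomposition:
Bags: B1 = {3, 5, 7}  B2 = {3, 6, 7}  B3 = {3, 4, 6}  B4 = {2, 3, 4}  B5 = {1, 2, 3}  B6 = {1, 3, 9}  B7 = {3, 9, 10}  B8 = {3, 8, 10}
Tree: B1–B2, B2–B3, B3–B4, B4–B5, B5–B6, B6–B7, B7–B8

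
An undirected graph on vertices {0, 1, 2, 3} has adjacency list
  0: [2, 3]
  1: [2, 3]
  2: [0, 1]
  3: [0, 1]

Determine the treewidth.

A width-2 tree decomposition is:
Bags: B1 = {1, 2, 3}  B2 = {0, 2, 3}
Tree: B1–B2
Each bag holds 3 vertices, so the decomposition has width 2, which upper-bounds the treewidth. The edges 3–1–2–0–3 form a cycle, so G is not a tree and its treewidth is at least 2. Combining the bounds, tw(G) = 2.

2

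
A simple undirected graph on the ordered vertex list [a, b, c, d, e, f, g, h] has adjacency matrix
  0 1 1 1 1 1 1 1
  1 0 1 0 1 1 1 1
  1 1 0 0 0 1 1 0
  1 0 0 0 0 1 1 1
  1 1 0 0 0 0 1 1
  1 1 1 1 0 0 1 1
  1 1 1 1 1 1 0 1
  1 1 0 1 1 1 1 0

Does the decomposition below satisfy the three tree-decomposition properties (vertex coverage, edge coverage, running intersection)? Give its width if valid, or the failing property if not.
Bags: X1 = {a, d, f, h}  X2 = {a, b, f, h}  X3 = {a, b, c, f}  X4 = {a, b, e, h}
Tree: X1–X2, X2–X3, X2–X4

A tree decomposition must satisfy three properties: every vertex lies in some bag; for every edge, both endpoints lie together in some bag; and for every vertex, the bags containing it form a connected subtree. Here vertex g appears in no bag, so the decomposition is invalid.

No — vertex g appears in no bag.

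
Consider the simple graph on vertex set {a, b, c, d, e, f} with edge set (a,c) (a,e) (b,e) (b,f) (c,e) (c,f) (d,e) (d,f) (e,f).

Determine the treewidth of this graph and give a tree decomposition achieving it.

Treewidth 2.
One such decomposition:
Bags: B1 = {d, e, f}  B2 = {c, e, f}  B3 = {b, e, f}  B4 = {a, c, e}
Tree: B1–B2, B1–B3, B2–B4

Each bag holds 3 vertices, so the decomposition has width 2, which upper-bounds the treewidth. For the lower bound, the 3 vertices {a, c, e} are pairwise adjacent, and any tree decomposition puts a clique entirely inside one bag — forcing width ≥ 2. The upper and lower bounds meet at 2, so that is the treewidth.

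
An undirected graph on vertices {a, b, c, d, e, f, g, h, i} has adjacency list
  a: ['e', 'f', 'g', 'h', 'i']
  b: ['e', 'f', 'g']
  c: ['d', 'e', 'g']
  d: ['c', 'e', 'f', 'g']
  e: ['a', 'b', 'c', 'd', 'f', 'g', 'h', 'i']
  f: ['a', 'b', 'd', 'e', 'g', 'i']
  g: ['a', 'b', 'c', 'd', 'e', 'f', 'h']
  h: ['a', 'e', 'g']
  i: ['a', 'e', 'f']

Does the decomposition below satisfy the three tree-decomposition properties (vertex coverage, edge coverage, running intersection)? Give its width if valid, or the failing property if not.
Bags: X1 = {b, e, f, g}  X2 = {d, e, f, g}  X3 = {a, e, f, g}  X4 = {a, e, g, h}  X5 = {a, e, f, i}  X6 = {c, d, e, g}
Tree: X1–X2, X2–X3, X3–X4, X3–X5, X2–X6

Every vertex of G appears in some bag (union = {a, b, c, d, e, f, g, h, i}); every edge is covered by a bag; and for each vertex v the set of bags containing v is connected in the bag tree. The decomposition is therefore valid. The largest bag has 4 vertices, so the width is 3.

Yes; width 3.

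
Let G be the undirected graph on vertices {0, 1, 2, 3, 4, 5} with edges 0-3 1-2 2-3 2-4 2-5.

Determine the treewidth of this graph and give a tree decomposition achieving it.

Treewidth 1.
Bags: B1 = {2, 4}  B2 = {2, 3}  B3 = {2, 5}  B4 = {0, 3}  B5 = {1, 2}
Tree: B1–B2, B2–B3, B2–B4, B1–B5

Each bag holds 2 vertices, so the decomposition has width 1, which upper-bounds the treewidth. Since G has at least one edge (e.g. 2–4), it is not an edgeless graph, so tw(G) ≥ 1. The upper and lower bounds meet at 1, so that is the treewidth.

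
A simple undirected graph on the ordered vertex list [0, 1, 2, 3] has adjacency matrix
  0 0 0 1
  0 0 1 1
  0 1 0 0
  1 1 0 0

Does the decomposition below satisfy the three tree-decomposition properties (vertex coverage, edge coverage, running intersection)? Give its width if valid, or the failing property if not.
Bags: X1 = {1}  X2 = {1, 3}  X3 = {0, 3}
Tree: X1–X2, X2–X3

No — vertex 2 appears in no bag.

A tree decomposition must satisfy three properties: every vertex lies in some bag; for every edge, both endpoints lie together in some bag; and for every vertex, the bags containing it form a connected subtree. Here vertex 2 appears in no bag, so the decomposition is invalid.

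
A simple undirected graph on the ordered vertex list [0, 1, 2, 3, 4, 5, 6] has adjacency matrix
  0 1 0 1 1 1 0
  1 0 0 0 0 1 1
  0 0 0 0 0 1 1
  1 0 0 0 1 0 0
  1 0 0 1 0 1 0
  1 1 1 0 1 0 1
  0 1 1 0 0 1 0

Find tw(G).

2

A width-2 tree decomposition is:
Bags: B1 = {0, 4, 5}  B2 = {0, 1, 5}  B3 = {1, 5, 6}  B4 = {2, 5, 6}  B5 = {0, 3, 4}
Tree: B1–B2, B2–B3, B3–B4, B1–B5
Every bag has size at most 3, so the width is 3 − 1 = 2 and tw(G) ≤ 2. On the other hand G contains the 3-clique {0, 3, 4}. A clique must lie in a single bag of any decomposition, so no decomposition can have width below 2. The upper and lower bounds meet at 2, so that is the treewidth.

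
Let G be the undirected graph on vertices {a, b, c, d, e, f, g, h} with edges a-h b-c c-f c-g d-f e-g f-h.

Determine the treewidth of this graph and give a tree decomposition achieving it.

The largest bag has 2 vertices, giving width 1; this decomposition certifies tw(G) ≤ 1. Any graph with an edge has treewidth ≥ 1, and G has the edge g–c. The upper and lower bounds meet at 1, so that is the treewidth.

Treewidth 1.
One optimal decomposition is:
Bags: B1 = {c, g}  B2 = {c, f}  B3 = {e, g}  B4 = {f, h}  B5 = {b, c}  B6 = {d, f}  B7 = {a, h}
Tree: B1–B2, B1–B3, B2–B4, B2–B5, B4–B6, B4–B7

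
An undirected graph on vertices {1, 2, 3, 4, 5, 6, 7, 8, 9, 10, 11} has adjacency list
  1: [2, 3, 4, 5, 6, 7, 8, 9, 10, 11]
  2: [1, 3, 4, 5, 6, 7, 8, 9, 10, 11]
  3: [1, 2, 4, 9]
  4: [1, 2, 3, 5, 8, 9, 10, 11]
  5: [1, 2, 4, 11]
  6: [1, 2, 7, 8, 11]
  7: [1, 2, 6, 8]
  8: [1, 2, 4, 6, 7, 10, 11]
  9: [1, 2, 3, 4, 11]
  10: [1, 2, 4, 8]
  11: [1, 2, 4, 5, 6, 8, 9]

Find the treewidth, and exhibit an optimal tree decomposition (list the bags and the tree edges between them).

Treewidth 4.
One such decomposition:
Bags: B1 = {1, 2, 4, 5, 11}  B2 = {1, 2, 4, 9, 11}  B3 = {1, 2, 3, 4, 9}  B4 = {1, 2, 4, 8, 11}  B5 = {1, 2, 4, 8, 10}  B6 = {1, 2, 6, 8, 11}  B7 = {1, 2, 6, 7, 8}
Tree: B1–B2, B2–B3, B1–B4, B4–B5, B4–B6, B6–B7

Each bag holds 5 vertices, so the decomposition has width 4, which upper-bounds the treewidth. On the other hand G contains the 5-clique {1, 2, 4, 8, 11}. A clique must lie in a single bag of any decomposition, so no decomposition can have width below 4. Hence tw(G) = 4 exactly.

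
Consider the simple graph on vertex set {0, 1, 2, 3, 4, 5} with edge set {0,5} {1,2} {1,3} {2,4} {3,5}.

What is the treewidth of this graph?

A width-1 tree decomposition is:
Bags: B1 = {0, 5}  B2 = {3, 5}  B3 = {1, 3}  B4 = {1, 2}  B5 = {2, 4}
Tree: B1–B2, B2–B3, B3–B4, B4–B5
The largest bag has 2 vertices, giving width 1; this decomposition certifies tw(G) ≤ 1. Since G has at least one edge (e.g. 5–0), it is not an edgeless graph, so tw(G) ≥ 1. Therefore the treewidth is 1.

1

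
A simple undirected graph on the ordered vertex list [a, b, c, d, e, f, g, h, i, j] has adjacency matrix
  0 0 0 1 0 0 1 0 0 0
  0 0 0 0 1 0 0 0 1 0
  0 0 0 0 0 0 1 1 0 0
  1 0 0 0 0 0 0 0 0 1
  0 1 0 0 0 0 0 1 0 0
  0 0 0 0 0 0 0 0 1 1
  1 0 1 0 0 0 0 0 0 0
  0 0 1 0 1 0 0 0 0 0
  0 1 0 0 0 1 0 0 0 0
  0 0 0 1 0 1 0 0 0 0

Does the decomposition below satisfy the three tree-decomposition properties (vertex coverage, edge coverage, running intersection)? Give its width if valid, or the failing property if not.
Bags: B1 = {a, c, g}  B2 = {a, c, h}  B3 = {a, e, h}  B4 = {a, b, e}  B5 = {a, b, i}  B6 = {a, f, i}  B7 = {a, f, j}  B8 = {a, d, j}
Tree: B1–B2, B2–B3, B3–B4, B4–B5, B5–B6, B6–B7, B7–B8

Yes; width 2.

Every vertex of G appears in some bag (union = {a, b, c, d, e, f, g, h, i, j}); every edge is covered by a bag; and for each vertex v the set of bags containing v is connected in the bag tree. The decomposition is therefore valid. The largest bag has 3 vertices, so the width is 2.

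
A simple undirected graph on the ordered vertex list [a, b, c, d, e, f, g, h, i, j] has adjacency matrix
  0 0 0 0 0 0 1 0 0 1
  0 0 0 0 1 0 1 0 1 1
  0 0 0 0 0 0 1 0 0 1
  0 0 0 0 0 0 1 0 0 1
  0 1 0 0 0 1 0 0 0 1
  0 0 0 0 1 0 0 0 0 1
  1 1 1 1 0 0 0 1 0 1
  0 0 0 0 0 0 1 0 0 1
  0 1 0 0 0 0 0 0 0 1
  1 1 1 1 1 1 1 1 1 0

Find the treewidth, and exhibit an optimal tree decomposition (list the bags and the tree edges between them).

Treewidth 2.
One optimal decomposition is:
Bags: B1 = {b, e, j}  B2 = {b, g, j}  B3 = {e, f, j}  B4 = {c, g, j}  B5 = {g, h, j}  B6 = {a, g, j}  B7 = {b, i, j}  B8 = {d, g, j}
Tree: B1–B2, B1–B3, B2–B4, B2–B5, B5–B6, B1–B7, B4–B8

Every bag has size at most 3, so the width is 3 − 1 = 2 and tw(G) ≤ 2. Conversely, {d, g, j} is a clique of size 3, and the vertices of any clique must share a bag in every tree decomposition; so some bag has ≥ 3 vertices and tw(G) ≥ 2. The upper and lower bounds meet at 2, so that is the treewidth.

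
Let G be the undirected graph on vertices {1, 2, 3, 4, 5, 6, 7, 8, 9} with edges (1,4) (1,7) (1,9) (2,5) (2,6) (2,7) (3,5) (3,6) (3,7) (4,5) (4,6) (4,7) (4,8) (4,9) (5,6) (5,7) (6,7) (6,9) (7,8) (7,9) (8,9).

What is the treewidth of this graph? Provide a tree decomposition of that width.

Each bag holds 4 vertices, so the decomposition has width 3, which upper-bounds the treewidth. Conversely, {2, 5, 6, 7} is a clique of size 4, and the vertices of any clique must share a bag in every tree decomposition; so some bag has ≥ 4 vertices and tw(G) ≥ 3. The upper and lower bounds meet at 3, so that is the treewidth.

Treewidth 3.
Bags: B1 = {4, 5, 6, 7}  B2 = {4, 6, 7, 9}  B3 = {3, 5, 6, 7}  B4 = {1, 4, 7, 9}  B5 = {2, 5, 6, 7}  B6 = {4, 7, 8, 9}
Tree: B1–B2, B1–B3, B2–B4, B1–B5, B2–B6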